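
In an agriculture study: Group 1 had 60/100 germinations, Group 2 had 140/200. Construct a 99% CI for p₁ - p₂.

p̂₁ = 0.6, p̂₂ = 0.7. Difference = -0.1. CI = (-0.251, 0.051)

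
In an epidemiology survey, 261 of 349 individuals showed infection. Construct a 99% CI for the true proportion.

p̂ = 0.748. CI = p̂ ± z*√(p̂(1-p̂)/n) = (0.688, 0.808)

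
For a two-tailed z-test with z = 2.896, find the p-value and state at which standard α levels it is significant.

p = 2·P(Z > |2.896|) = 2·(1 - Φ(2.896)) ≈ 0.0038. Significant at α = 0.1; Significant at α = 0.05; Significant at α = 0.01.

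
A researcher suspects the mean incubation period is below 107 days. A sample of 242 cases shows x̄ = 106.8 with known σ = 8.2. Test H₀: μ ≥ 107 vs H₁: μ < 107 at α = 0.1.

z = -0.379. Critical value: -1.28. Fail to reject H₀.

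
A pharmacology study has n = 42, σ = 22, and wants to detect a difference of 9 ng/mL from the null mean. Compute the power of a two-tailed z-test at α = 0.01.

SE = σ/√n = 22/√42 = 3.395. Non-centrality λ = d/SE = 9/3.395 = 2.651. Power ≈ Φ(λ - z_{α/2}) = Φ(2.651 - 2.576) = Φ(0.075) = 0.53.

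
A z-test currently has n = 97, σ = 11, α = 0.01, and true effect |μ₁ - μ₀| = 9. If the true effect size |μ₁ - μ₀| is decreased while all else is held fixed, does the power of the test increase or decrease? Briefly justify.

Power decreases: a smaller true effect decreases the non-centrality λ = |μ₁ - μ₀|/(σ/√n).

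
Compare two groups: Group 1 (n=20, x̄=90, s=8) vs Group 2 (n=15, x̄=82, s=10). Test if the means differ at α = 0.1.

Pooled sp = 8.9. t = 2.631, df = 33. Critical t = ±1.692. Reject H₀.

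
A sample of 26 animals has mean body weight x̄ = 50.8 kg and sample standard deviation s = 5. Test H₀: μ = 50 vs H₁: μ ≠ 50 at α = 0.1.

t = (x̄ - μ₀)/(s/√n) = (50.8 - 50)/(5/√26) = 0.816. df = 25, critical t = ±1.708. Fail to reject H₀.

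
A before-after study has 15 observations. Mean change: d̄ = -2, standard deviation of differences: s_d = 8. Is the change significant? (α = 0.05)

t = d̄/(s_d/√n) = -2/(8/√15) = -0.968. df = 14, critical t = ±2.145. Fail to reject H₀.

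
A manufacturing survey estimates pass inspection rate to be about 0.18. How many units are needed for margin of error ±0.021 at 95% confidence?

n = z²p(1-p)/E² = 1.96²×0.18×0.82/0.021² = 1285.8 → n = 1286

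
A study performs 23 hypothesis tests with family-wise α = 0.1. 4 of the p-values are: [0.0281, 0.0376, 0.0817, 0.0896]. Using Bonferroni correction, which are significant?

Bonferroni α = 0.1/23 = 0.00435. None of the given p-values are significant.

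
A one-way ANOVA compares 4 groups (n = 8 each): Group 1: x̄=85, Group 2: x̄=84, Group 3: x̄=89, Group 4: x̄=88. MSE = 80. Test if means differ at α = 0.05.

Grand mean = 86.5. SS_between = 136.0, MS_between = 45.33. F = 0.567, F_crit ≈ 2.947. Fail to reject H₀.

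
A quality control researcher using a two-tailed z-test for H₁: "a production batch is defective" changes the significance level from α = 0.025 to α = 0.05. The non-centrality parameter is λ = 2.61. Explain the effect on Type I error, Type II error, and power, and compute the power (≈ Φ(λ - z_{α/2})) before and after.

Increasing α from 0.025 to 0.05:
• Type I error rate increases (α is the Type I rate by definition).
• Critical value moves from z_{α/2} = 2.241 to 1.96, so power = Φ(λ - z_{α/2}) goes from Φ(2.61 - 2.241) = 0.644 to Φ(2.61 - 1.96) = 0.742.
• Type II error rate β = 1 - power therefore decreases (0.356 → 0.258).
Appropriate when false negatives are costly — here, shipping a defective batch — faulty products reach customers.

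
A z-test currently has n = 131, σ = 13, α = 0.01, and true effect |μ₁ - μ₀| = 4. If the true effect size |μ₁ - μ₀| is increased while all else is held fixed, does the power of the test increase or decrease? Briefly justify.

Power increases: a larger true effect increases the non-centrality λ = |μ₁ - μ₀|/(σ/√n).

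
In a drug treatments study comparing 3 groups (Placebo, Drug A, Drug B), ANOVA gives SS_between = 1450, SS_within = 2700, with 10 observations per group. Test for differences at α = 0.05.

df_between = 2, df_within = 27. F = MS_between/MS_within = 725.0/100.0 = 7.25. F_crit ≈ 3.354. Reject H₀. At least one mean differs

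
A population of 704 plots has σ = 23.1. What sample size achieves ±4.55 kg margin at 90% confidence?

Without FPC: n₀ = (1.645×23.1/4.55)² = 69.748. With FPC: n = n₀N/(n₀+N-1) = 63.5 → n = 64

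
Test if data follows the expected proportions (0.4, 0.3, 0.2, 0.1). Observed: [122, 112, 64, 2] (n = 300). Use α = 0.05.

Expected: [120.0, 90.0, 60.0, 30.0]. χ² = 31.811. df = 3, critical = 7.815. Reject H₀.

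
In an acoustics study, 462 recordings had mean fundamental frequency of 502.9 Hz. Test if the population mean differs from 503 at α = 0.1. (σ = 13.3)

z = (x̄ - μ₀)/(σ/√n) = (502.9 - 503)/(13.3/√462) = -0.162. Critical value: ±1.645. Since |-0.162| ≤ 1.645, Fail to reject H₀.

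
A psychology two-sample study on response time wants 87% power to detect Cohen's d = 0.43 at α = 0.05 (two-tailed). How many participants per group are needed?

z_{α/2} = 1.96, z_β = Φ⁻¹(0.87) = 1.126. For small effect (d = 0.43): n per group = 2(z_{α/2} + z_β)²/d² = 2(1.96 + 1.126)²/0.43² = 103.01 → 104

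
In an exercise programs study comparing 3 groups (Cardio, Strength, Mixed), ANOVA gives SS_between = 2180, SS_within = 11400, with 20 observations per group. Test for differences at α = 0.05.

df_between = 2, df_within = 57. F = MS_between/MS_within = 1090.0/200.0 = 5.45. F_crit ≈ 3.159. Reject H₀. At least one mean differs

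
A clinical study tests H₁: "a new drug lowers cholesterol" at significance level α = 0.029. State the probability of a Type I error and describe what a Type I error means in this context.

P(Type I error) = α = 0.029. A Type I error is rejecting H₀ when H₀ is actually true (false positive) — here, concluding that a new drug lowers cholesterol when in fact this is not the case. Consequence: approving an ineffective drug — patients take a useless medication and may skip effective alternatives.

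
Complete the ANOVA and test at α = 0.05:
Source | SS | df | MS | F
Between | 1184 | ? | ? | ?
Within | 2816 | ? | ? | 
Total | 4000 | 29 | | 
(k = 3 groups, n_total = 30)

df_between = 2, df_within = 27. MS_between = 592.0, MS_within = 104.3. F = 5.676, F_crit ≈ 3.354. Reject H₀.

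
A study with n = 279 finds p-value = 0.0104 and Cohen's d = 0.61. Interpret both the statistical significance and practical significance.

Statistically significant (p = 0.0104 < 0.05). Cohen's d = 0.61 indicates a medium effect size. Both statistical and practical significance should be considered.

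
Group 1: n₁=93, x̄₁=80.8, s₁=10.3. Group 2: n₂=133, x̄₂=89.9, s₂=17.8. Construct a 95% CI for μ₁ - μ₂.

Difference = -9.1. SE = √(10.3²/93 + 17.8²/133) = 1.877. CI = (-12.78, -5.42)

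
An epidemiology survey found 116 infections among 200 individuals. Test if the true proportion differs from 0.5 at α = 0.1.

p̂ = 0.58, p₀ = 0.5. z = (p̂ - p₀)/√(p₀(1-p₀)/n) = 2.263. Critical: ±1.645. Reject H₀.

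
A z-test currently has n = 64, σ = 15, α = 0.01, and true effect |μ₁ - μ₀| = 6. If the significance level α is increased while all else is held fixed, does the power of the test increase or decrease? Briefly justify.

Power increases: a larger α lowers the critical value, so more of the H₁ sampling distribution falls in the rejection region.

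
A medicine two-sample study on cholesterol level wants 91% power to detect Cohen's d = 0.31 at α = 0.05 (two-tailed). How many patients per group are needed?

z_{α/2} = 1.96, z_β = Φ⁻¹(0.91) = 1.341. For small effect (d = 0.31): n per group = 2(z_{α/2} + z_β)²/d² = 2(1.96 + 1.341)²/0.31² = 226.8 → 227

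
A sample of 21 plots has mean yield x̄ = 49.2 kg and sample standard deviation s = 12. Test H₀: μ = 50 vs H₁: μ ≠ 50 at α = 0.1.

t = (x̄ - μ₀)/(s/√n) = (49.2 - 50)/(12/√21) = -0.306. df = 20, critical t = ±1.725. Fail to reject H₀.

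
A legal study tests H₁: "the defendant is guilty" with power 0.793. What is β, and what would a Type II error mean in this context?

β = 1 - power = 1 - 0.793 = 0.207. A Type II error is failing to reject H₀ when H₀ is false (false negative) — here, failing to conclude that the defendant is guilty when in fact it is true. Consequence: acquitting a guilty person.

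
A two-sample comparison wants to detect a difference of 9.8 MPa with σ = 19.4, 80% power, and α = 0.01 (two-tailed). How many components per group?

n per group = 2(z_α/2 + z_β)²σ²/d² = 2×(2.576 + 0.84)²×19.4²/9.8² = 91.5 → n = 92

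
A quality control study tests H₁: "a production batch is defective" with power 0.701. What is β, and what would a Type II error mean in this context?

β = 1 - power = 1 - 0.701 = 0.299. A Type II error is failing to reject H₀ when H₀ is false (false negative) — here, failing to conclude that a production batch is defective when in fact it is true. Consequence: shipping a defective batch — faulty products reach customers.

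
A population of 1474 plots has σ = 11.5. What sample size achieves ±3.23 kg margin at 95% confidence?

Without FPC: n₀ = (1.96×11.5/3.23)² = 48.697. With FPC: n = n₀N/(n₀+N-1) = 47.2 → n = 48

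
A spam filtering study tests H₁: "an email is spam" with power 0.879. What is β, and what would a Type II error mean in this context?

β = 1 - power = 1 - 0.879 = 0.121. A Type II error is failing to reject H₀ when H₀ is false (false negative) — here, failing to conclude that an email is spam when in fact it is true. Consequence: a spam email lands in the inbox.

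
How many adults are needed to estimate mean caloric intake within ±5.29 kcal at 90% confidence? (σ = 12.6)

n = (z*σ/E)² = (1.645×12.6/5.29)² = 15.4 → n = 16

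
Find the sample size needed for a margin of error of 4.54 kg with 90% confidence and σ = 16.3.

n = (z*σ/E)² = (1.645×16.3/4.54)² = 34.9 → n = 35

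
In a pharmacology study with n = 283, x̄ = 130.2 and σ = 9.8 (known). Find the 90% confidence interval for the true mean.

CI = x̄ ± z*(σ/√n) = 130.2 ± 1.645(9.8/√283) = 130.2 ± 0.96 = (129.24, 131.16)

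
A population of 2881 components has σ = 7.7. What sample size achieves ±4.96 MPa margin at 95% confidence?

Without FPC: n₀ = (1.96×7.7/4.96)² = 9.258. With FPC: n = n₀N/(n₀+N-1) = 9.2 → n = 10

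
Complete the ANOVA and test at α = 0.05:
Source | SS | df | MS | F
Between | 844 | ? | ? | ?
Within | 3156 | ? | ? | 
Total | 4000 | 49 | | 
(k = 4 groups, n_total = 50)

df_between = 3, df_within = 46. MS_between = 281.33, MS_within = 68.61. F = 4.101, F_crit ≈ 2.807. Reject H₀.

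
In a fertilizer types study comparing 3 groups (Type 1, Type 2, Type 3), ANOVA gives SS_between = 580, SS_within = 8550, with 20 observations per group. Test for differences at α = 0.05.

df_between = 2, df_within = 57. F = MS_between/MS_within = 290.0/150.0 = 1.933. F_crit ≈ 3.159. Fail to reject H₀.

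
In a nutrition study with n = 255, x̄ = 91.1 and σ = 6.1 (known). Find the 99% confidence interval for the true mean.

CI = x̄ ± z*(σ/√n) = 91.1 ± 2.576(6.1/√255) = 91.1 ± 0.98 = (90.12, 92.08)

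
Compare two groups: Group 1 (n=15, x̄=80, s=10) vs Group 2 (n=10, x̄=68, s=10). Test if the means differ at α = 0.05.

Pooled sp = 10.0. t = 2.939, df = 23. Critical t = ±2.069. Reject H₀.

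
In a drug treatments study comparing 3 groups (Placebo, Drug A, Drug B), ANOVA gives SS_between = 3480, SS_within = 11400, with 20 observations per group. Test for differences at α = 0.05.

df_between = 2, df_within = 57. F = MS_between/MS_within = 1740.0/200.0 = 8.7. F_crit ≈ 3.159. Reject H₀. At least one mean differs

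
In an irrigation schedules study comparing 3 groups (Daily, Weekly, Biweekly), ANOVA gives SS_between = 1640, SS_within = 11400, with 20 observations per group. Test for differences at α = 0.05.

df_between = 2, df_within = 57. F = MS_between/MS_within = 820.0/200.0 = 4.1. F_crit ≈ 3.159. Reject H₀. At least one mean differs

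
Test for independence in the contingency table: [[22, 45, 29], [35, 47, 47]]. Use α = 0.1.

χ² = 2.485. df = 2, critical = 4.605. Fail to reject H₀. No evidence of dependence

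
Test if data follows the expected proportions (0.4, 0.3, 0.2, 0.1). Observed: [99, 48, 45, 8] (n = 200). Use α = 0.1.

Expected: [80.0, 60.0, 40.0, 20.0]. χ² = 14.738. df = 3, critical = 6.251. Reject H₀.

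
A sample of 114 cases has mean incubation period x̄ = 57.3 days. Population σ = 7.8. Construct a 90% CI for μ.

CI = x̄ ± z*(σ/√n) = 57.3 ± 1.645(7.8/√114) = 57.3 ± 1.2 = (56.1, 58.5)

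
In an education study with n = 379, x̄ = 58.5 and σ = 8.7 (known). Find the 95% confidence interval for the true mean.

CI = x̄ ± z*(σ/√n) = 58.5 ± 1.96(8.7/√379) = 58.5 ± 0.88 = (57.62, 59.38)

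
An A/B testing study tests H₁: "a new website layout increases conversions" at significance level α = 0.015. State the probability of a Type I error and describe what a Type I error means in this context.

P(Type I error) = α = 0.015. A Type I error is rejecting H₀ when H₀ is actually true (false positive) — here, concluding that a new website layout increases conversions when in fact this is not the case. Consequence: rolling out a layout that doesn't actually help — wasted engineering effort.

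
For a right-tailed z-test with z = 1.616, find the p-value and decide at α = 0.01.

p = P(Z > 1.616) = 1 - Φ(1.616) ≈ 0.053. Since p ≥ 0.01, fail to reject H₀ (not significant) at α = 0.01.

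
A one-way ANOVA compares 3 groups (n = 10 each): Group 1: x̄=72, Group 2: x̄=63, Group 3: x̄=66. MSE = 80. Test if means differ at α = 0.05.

Grand mean = 67.0. SS_between = 420.0, MS_between = 210.0. F = 2.625, F_crit ≈ 3.354. Fail to reject H₀.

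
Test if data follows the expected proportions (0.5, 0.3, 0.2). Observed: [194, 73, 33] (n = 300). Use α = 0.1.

Expected: [150.0, 90.0, 60.0]. χ² = 28.268. df = 2, critical = 4.605. Reject H₀.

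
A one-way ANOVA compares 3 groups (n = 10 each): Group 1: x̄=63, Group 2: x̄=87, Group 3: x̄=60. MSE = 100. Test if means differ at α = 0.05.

Grand mean = 70.0. SS_between = 4380.0, MS_between = 2190.0. F = 21.9, F_crit ≈ 3.354. Reject H₀.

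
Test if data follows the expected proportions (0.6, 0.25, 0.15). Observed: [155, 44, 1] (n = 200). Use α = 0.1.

Expected: [120.0, 50.0, 30.0]. χ² = 38.962. df = 2, critical = 4.605. Reject H₀.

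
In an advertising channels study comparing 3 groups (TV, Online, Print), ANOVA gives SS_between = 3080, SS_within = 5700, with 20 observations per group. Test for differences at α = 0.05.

df_between = 2, df_within = 57. F = MS_between/MS_within = 1540.0/100.0 = 15.4. F_crit ≈ 3.159. Reject H₀. At least one mean differs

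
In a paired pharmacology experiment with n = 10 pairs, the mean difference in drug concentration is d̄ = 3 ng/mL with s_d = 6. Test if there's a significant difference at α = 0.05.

t = d̄/(s_d/√n) = 3/(6/√10) = 1.581. df = 9, critical t = ±2.262. Fail to reject H₀.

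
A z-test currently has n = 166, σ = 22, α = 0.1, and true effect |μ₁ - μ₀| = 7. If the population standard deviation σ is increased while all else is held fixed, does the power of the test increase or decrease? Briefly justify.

Power decreases: a larger σ inflates the standard error σ/√n, pulling the sampling distribution under H₁ back toward the critical value.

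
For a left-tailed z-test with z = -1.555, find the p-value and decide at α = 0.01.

p = P(Z < -1.555) = Φ(-1.555) ≈ 0.06. Since p ≥ 0.01, fail to reject H₀ (not significant) at α = 0.01.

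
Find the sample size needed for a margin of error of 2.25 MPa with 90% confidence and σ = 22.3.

n = (z*σ/E)² = (1.645×22.3/2.25)² = 265.8 → n = 266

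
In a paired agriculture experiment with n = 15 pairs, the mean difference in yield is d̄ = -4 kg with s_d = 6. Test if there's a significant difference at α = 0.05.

t = d̄/(s_d/√n) = -4/(6/√15) = -2.582. df = 14, critical t = ±2.145. Reject H₀.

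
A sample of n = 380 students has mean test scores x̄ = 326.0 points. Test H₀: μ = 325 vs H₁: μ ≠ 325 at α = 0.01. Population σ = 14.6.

z = (x̄ - μ₀)/(σ/√n) = (326.0 - 325)/(14.6/√380) = 1.335. Critical value: ±2.576. Since |1.335| ≤ 2.576, Fail to reject H₀.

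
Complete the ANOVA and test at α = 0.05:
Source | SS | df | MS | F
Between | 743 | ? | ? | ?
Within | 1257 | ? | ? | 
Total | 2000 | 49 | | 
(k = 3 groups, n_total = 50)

df_between = 2, df_within = 47. MS_between = 371.5, MS_within = 26.74. F = 13.891, F_crit ≈ 3.195. Reject H₀.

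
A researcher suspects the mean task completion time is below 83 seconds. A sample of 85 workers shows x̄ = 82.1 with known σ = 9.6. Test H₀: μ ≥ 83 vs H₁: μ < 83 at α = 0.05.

z = -0.864. Critical value: -1.645. Fail to reject H₀.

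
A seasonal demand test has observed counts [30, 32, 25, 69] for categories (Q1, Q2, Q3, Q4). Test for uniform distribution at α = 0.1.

Expected = 39 each. χ² = Σ(O-E)²/E = 31.436. df = 3, critical value = 6.251. Reject H₀.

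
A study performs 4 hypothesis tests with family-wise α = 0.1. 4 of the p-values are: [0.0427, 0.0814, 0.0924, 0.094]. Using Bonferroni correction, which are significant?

Bonferroni α = 0.1/4 = 0.025. None of the given p-values are significant.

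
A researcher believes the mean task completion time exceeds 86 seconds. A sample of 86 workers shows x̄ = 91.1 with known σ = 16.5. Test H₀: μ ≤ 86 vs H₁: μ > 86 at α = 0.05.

z = 2.866. Critical value: 1.645. Reject H₀.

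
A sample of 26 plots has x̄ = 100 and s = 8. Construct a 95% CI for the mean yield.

CI = x̄ ± t*(s/√n) = 100 ± 2.06(8/√26) = (96.77, 103.23)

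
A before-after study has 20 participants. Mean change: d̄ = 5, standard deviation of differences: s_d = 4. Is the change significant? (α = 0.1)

t = d̄/(s_d/√n) = 5/(4/√20) = 5.59. df = 19, critical t = ±1.729. Reject H₀.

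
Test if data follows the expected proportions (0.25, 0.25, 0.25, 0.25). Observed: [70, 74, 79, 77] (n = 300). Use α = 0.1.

Expected: [75.0, 75.0, 75.0, 75.0]. χ² = 0.613. df = 3, critical = 6.251. Fail to reject H₀.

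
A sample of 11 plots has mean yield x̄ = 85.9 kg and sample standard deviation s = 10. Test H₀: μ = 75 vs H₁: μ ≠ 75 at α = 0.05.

t = (x̄ - μ₀)/(s/√n) = (85.9 - 75)/(10/√11) = 3.615. df = 10, critical t = ±2.228. Reject H₀.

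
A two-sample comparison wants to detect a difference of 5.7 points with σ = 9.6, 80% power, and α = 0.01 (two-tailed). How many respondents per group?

n per group = 2(z_α/2 + z_β)²σ²/d² = 2×(2.576 + 0.84)²×9.6²/5.7² = 66.2 → n = 67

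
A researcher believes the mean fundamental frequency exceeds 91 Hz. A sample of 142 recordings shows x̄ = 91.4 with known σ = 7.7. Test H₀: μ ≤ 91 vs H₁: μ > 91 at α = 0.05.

z = 0.619. Critical value: 1.645. Fail to reject H₀.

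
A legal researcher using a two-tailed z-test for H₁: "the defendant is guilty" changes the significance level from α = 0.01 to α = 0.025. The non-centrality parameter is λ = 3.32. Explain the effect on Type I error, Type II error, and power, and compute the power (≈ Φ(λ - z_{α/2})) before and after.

Increasing α from 0.01 to 0.025:
• Type I error rate increases (α is the Type I rate by definition).
• Critical value moves from z_{α/2} = 2.576 to 2.241, so power = Φ(λ - z_{α/2}) goes from Φ(3.32 - 2.576) = 0.772 to Φ(3.32 - 2.241) = 0.86.
• Type II error rate β = 1 - power therefore decreases (0.228 → 0.14).
Appropriate when false negatives are costly — here, acquitting a guilty person.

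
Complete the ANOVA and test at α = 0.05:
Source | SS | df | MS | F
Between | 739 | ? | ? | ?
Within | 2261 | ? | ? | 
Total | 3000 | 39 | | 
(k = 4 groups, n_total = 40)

df_between = 3, df_within = 36. MS_between = 246.33, MS_within = 62.81. F = 3.922, F_crit ≈ 2.866. Reject H₀.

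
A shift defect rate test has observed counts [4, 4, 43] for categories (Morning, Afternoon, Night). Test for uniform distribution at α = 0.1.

Expected = 17 each. χ² = Σ(O-E)²/E = 59.647. df = 2, critical value = 4.605. Reject H₀.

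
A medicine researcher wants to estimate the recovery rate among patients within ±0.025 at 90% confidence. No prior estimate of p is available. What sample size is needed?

Conservative approach: use p = 0.5 (maximizes p(1-p) = 0.25). n = z²(0.25)/E² = 1.645²×0.25/0.025² = 1082.4 → n = 1083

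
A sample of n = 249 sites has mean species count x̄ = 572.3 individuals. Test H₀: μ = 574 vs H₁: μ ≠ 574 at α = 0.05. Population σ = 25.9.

z = (x̄ - μ₀)/(σ/√n) = (572.3 - 574)/(25.9/√249) = -1.036. Critical value: ±1.96. Since |-1.036| ≤ 1.96, Fail to reject H₀.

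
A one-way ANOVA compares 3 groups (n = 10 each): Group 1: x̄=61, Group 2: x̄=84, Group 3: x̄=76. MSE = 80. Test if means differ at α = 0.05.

Grand mean = 73.67. SS_between = 2726.67, MS_between = 1363.33. F = 17.042, F_crit ≈ 3.354. Reject H₀.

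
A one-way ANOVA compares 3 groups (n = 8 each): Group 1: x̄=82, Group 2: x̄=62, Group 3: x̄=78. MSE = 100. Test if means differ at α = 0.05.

Grand mean = 74.0. SS_between = 1792.0, MS_between = 896.0. F = 8.96, F_crit ≈ 3.467. Reject H₀.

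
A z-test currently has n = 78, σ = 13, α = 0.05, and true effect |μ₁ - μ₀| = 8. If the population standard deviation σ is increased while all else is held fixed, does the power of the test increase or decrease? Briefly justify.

Power decreases: a larger σ inflates the standard error σ/√n, pulling the sampling distribution under H₁ back toward the critical value.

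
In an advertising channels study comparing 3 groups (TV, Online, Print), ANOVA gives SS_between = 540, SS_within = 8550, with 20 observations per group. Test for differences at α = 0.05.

df_between = 2, df_within = 57. F = MS_between/MS_within = 270.0/150.0 = 1.8. F_crit ≈ 3.159. Fail to reject H₀.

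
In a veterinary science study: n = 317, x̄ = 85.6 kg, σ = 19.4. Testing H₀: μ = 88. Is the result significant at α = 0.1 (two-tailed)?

z = (85.6 - 88)/(19.4/√317) = -2.203. Since |z| > 1.645, significant at α = 0.1.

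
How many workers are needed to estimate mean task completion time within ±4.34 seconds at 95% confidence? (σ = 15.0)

n = (z*σ/E)² = (1.96×15.0/4.34)² = 45.9 → n = 46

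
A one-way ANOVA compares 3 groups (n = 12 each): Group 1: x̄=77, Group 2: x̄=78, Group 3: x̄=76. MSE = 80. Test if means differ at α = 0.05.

Grand mean = 77.0. SS_between = 24.0, MS_between = 12.0. F = 0.15, F_crit ≈ 3.285. Fail to reject H₀.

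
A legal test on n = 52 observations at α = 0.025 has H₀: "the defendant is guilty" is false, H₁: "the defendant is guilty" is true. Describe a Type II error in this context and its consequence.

Type II error: failing to reject H₀ when it is false — concluding that the defendant is guilty is not supported when in fact it is. Consequence: acquitting a guilty person.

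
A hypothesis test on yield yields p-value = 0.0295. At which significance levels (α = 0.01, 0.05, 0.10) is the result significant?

p = 0.0295. Significant at: α = 0.05, 0.1.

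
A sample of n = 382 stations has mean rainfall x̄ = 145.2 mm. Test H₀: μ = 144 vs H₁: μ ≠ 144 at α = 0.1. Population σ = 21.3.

z = (x̄ - μ₀)/(σ/√n) = (145.2 - 144)/(21.3/√382) = 1.101. Critical value: ±1.645. Since |1.101| ≤ 1.645, Fail to reject H₀.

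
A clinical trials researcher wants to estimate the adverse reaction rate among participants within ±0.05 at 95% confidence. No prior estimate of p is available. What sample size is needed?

Conservative approach: use p = 0.5 (maximizes p(1-p) = 0.25). n = z²(0.25)/E² = 1.96²×0.25/0.05² = 384.2 → n = 385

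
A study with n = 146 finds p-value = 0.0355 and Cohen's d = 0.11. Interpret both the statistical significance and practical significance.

Statistically significant (p = 0.0355 < 0.05). Cohen's d = 0.11 indicates a very small effect size. Both statistical and practical significance should be considered.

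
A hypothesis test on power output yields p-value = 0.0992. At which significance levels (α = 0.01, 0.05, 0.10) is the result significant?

p = 0.0992. Significant at: α = 0.1.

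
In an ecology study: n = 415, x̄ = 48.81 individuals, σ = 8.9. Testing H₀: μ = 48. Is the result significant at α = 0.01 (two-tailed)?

z = (48.81 - 48)/(8.9/√415) = 1.854. Since |z| ≤ 2.576, not significant at α = 0.01.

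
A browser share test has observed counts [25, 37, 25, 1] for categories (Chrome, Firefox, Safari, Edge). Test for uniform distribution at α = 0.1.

Expected = 22 each. χ² = Σ(O-E)²/E = 31.091. df = 3, critical value = 6.251. Reject H₀.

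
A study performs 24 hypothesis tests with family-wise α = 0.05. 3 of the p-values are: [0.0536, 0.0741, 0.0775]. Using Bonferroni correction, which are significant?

Bonferroni α = 0.05/24 = 0.00208. None of the given p-values are significant.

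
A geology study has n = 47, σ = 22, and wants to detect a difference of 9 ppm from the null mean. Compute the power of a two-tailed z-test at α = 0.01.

SE = σ/√n = 22/√47 = 3.209. Non-centrality λ = d/SE = 9/3.209 = 2.805. Power ≈ Φ(λ - z_{α/2}) = Φ(2.805 - 2.576) = Φ(0.229) = 0.59.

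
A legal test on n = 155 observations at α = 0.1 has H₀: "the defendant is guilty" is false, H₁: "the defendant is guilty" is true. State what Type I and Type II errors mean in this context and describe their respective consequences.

Type I (false positive): concluding that the defendant is guilty when it is not — convicting an innocent person. Type II (false negative): failing to conclude that the defendant is guilty when it is — acquitting a guilty person. Which is costlier depends on domain priorities and is a judgement call rather than a statistical fact.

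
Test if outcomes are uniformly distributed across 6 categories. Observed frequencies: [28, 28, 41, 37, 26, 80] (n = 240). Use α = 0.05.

Expected = 40 each. χ² = Σ(O-E)²/E = 52.35. df = 5, critical value = 11.07. Reject H₀.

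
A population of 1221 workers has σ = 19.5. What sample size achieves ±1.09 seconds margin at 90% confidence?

Without FPC: n₀ = (1.645×19.5/1.09)² = 866.06. With FPC: n = n₀N/(n₀+N-1) = 506.9 → n = 507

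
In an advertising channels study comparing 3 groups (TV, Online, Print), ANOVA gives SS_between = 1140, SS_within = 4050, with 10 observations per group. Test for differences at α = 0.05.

df_between = 2, df_within = 27. F = MS_between/MS_within = 570.0/150.0 = 3.8. F_crit ≈ 3.354. Reject H₀. At least one mean differs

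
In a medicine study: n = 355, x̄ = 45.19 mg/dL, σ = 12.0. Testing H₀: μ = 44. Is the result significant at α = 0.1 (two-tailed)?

z = (45.19 - 44)/(12.0/√355) = 1.868. Since |z| > 1.645, significant at α = 0.1.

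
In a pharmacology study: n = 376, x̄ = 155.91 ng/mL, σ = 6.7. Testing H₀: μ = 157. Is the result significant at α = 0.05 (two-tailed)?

z = (155.91 - 157)/(6.7/√376) = -3.155. Since |z| > 1.96, significant at α = 0.05.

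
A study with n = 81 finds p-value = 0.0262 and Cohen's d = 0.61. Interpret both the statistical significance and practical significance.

Statistically significant (p = 0.0262 < 0.05). Cohen's d = 0.61 indicates a medium effect size. Both statistical and practical significance should be considered.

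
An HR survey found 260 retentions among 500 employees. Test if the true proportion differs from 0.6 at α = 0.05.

p̂ = 0.52, p₀ = 0.6. z = (p̂ - p₀)/√(p₀(1-p₀)/n) = -3.651. Critical: ±1.96. Reject H₀.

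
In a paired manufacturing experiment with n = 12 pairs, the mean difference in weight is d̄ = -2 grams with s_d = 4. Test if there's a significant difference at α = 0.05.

t = d̄/(s_d/√n) = -2/(4/√12) = -1.732. df = 11, critical t = ±2.201. Fail to reject H₀.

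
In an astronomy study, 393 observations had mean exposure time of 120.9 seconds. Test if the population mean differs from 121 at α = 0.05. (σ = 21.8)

z = (x̄ - μ₀)/(σ/√n) = (120.9 - 121)/(21.8/√393) = -0.091. Critical value: ±1.96. Since |-0.091| ≤ 1.96, Fail to reject H₀.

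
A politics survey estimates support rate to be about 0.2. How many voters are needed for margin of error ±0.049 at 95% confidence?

n = z²p(1-p)/E² = 1.96²×0.2×0.8/0.049² = 256.0 → n = 256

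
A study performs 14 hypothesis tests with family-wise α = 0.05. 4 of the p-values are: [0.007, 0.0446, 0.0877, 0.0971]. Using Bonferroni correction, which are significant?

Bonferroni α = 0.05/14 = 0.00357. None of the given p-values are significant.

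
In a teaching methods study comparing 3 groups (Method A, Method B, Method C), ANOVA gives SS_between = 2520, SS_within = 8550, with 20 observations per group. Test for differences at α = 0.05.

df_between = 2, df_within = 57. F = MS_between/MS_within = 1260.0/150.0 = 8.4. F_crit ≈ 3.159. Reject H₀. At least one mean differs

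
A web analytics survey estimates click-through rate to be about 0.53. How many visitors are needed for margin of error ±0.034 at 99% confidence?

n = z²p(1-p)/E² = 2.576²×0.53×0.47/0.034² = 1429.9 → n = 1430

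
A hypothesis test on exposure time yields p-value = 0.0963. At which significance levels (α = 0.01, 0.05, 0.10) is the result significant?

p = 0.0963. Significant at: α = 0.1.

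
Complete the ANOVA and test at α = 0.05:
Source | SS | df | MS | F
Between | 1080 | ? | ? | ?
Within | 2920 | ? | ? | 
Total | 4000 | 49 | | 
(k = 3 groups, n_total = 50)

df_between = 2, df_within = 47. MS_between = 540.0, MS_within = 62.13. F = 8.692, F_crit ≈ 3.195. Reject H₀.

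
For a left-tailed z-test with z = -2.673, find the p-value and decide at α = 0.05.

p = P(Z < -2.673) = Φ(-2.673) ≈ 0.0038. Since p < 0.05, reject H₀ (significant) at α = 0.05.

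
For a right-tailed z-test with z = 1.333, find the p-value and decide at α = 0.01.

p = P(Z > 1.333) = 1 - Φ(1.333) ≈ 0.0913. Since p ≥ 0.01, fail to reject H₀ (not significant) at α = 0.01.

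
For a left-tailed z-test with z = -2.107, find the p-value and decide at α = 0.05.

p = P(Z < -2.107) = Φ(-2.107) ≈ 0.0176. Since p < 0.05, reject H₀ (significant) at α = 0.05.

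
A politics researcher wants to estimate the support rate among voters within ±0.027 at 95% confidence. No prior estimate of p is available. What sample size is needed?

Conservative approach: use p = 0.5 (maximizes p(1-p) = 0.25). n = z²(0.25)/E² = 1.96²×0.25/0.027² = 1317.4 → n = 1318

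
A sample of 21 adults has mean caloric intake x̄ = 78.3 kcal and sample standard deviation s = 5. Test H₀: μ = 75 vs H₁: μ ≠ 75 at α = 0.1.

t = (x̄ - μ₀)/(s/√n) = (78.3 - 75)/(5/√21) = 3.024. df = 20, critical t = ±1.725. Reject H₀.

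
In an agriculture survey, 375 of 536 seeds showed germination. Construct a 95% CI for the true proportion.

p̂ = 0.7. CI = p̂ ± z*√(p̂(1-p̂)/n) = (0.661, 0.738)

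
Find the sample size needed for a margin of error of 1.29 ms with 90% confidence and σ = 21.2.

n = (z*σ/E)² = (1.645×21.2/1.29)² = 730.8 → n = 731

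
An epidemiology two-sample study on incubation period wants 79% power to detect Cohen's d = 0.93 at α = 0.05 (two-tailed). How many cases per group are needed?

z_{α/2} = 1.96, z_β = Φ⁻¹(0.79) = 0.806. For large effect (d = 0.93): n per group = 2(z_{α/2} + z_β)²/d² = 2(1.96 + 0.806)²/0.93² = 17.7 → 18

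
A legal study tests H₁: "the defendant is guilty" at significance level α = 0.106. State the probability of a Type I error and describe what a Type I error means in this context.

P(Type I error) = α = 0.106. A Type I error is rejecting H₀ when H₀ is actually true (false positive) — here, concluding that the defendant is guilty when in fact this is not the case. Consequence: convicting an innocent person.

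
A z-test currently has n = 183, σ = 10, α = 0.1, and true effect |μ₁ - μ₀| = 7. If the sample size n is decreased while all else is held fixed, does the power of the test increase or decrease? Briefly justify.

Power decreases: a smaller n inflates the standard error σ/√n, pulling the sampling distribution under H₁ back toward the critical value.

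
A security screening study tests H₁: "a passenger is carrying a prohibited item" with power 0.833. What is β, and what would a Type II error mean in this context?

β = 1 - power = 1 - 0.833 = 0.167. A Type II error is failing to reject H₀ when H₀ is false (false negative) — here, failing to conclude that a passenger is carrying a prohibited item when in fact it is true. Consequence: letting a prohibited item through — security breach.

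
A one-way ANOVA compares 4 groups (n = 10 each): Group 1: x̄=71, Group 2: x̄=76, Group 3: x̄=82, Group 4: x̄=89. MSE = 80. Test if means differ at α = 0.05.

Grand mean = 79.5. SS_between = 1810.0, MS_between = 603.33. F = 7.542, F_crit ≈ 2.866. Reject H₀.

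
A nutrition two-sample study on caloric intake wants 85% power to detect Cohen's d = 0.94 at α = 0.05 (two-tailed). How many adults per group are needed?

z_{α/2} = 1.96, z_β = Φ⁻¹(0.85) = 1.036. For large effect (d = 0.94): n per group = 2(z_{α/2} + z_β)²/d² = 2(1.96 + 1.036)²/0.94² = 20.3 → 21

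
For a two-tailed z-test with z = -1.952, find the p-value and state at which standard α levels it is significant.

p = 2·P(Z > |-1.952|) = 2·(1 - Φ(1.952)) ≈ 0.0509. Significant at α = 0.1.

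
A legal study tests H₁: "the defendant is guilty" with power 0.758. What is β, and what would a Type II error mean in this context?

β = 1 - power = 1 - 0.758 = 0.242. A Type II error is failing to reject H₀ when H₀ is false (false negative) — here, failing to conclude that the defendant is guilty when in fact it is true. Consequence: acquitting a guilty person.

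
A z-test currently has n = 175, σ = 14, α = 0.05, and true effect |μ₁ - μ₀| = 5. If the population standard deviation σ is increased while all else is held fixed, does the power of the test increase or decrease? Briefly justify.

Power decreases: a larger σ inflates the standard error σ/√n, pulling the sampling distribution under H₁ back toward the critical value.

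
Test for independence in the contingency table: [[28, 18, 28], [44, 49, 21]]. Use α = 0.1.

χ² = 10.881. df = 2, critical = 4.605. Reject H₀. Variables are dependent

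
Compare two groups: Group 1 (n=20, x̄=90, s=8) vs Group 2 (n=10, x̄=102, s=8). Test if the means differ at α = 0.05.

Pooled sp = 8.0. t = -3.873, df = 28. Critical t = ±2.048. Reject H₀.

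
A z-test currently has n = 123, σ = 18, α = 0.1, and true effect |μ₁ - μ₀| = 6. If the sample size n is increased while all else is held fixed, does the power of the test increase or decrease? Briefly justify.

Power increases: a larger n shrinks the standard error σ/√n, moving the sampling distribution under H₁ further from the critical value.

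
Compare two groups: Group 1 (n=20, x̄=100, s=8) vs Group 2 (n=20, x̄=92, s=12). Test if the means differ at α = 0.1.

Pooled sp = 10.2. t = 2.481, df = 38. Critical t = ±1.686. Reject H₀.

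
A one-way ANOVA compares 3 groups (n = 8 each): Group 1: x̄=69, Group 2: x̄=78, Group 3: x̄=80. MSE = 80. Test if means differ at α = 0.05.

Grand mean = 75.67. SS_between = 549.33, MS_between = 274.67. F = 3.433, F_crit ≈ 3.467. Fail to reject H₀.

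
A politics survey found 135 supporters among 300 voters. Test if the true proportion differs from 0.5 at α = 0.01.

p̂ = 0.45, p₀ = 0.5. z = (p̂ - p₀)/√(p₀(1-p₀)/n) = -1.732. Critical: ±2.576. Fail to reject H₀.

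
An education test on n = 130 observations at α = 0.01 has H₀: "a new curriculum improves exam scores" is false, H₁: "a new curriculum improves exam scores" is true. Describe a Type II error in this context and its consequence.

Type II error: failing to reject H₀ when it is false — concluding that a new curriculum improves exam scores is not supported when in fact it is. Consequence: keeping the old curriculum when the new one would have helped students.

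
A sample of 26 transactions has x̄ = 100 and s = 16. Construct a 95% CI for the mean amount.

CI = x̄ ± t*(s/√n) = 100 ± 2.06(16/√26) = (93.54, 106.46)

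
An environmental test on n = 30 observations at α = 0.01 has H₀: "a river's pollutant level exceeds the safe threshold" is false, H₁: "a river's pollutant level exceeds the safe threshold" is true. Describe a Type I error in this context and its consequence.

Type I error: rejecting H₀ when it is true — concluding that a river's pollutant level exceeds the safe threshold when in fact it is not. Consequence: shutting down a compliant factory unnecessarily.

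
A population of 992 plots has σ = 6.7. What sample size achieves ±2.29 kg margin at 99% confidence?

Without FPC: n₀ = (2.576×6.7/2.29)² = 56.803. With FPC: n = n₀N/(n₀+N-1) = 53.8 → n = 54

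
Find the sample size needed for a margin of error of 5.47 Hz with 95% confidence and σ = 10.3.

n = (z*σ/E)² = (1.96×10.3/5.47)² = 13.6 → n = 14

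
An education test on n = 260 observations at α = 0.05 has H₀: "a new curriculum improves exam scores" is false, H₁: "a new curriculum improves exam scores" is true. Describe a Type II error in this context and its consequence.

Type II error: failing to reject H₀ when it is false — concluding that a new curriculum improves exam scores is not supported when in fact it is. Consequence: keeping the old curriculum when the new one would have helped students.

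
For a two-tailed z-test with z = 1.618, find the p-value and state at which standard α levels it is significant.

p = 2·P(Z > |1.618|) = 2·(1 - Φ(1.618)) ≈ 0.1057. Not significant at any standard level.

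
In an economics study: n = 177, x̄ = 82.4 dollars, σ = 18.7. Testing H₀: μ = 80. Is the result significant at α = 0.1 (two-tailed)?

z = (82.4 - 80)/(18.7/√177) = 1.707. Since |z| > 1.645, significant at α = 0.1.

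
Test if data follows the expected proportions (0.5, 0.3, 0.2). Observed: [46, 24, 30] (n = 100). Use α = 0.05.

Expected: [50.0, 30.0, 20.0]. χ² = 6.52. df = 2, critical = 5.991. Reject H₀.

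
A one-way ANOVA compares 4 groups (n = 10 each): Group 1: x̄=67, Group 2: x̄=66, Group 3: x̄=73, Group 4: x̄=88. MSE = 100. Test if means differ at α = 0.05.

Grand mean = 73.5. SS_between = 3090.0, MS_between = 1030.0. F = 10.3, F_crit ≈ 2.866. Reject H₀.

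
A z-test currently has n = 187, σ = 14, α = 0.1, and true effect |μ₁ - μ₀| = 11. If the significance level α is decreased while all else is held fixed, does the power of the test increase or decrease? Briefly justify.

Power decreases: a smaller α raises the critical value, so less of the H₁ sampling distribution falls in the rejection region.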